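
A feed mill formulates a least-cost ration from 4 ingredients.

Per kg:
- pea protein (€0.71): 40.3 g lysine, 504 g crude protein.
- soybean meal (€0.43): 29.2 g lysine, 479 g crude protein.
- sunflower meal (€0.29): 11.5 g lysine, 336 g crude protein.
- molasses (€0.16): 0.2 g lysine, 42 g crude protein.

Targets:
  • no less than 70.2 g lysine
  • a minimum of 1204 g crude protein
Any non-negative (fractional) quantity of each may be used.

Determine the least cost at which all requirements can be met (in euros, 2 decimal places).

€1.08

Let x1 = kg of pea protein, x2 = kg of soybean meal, x3 = kg of sunflower meal, x4 = kg of molasses.
Minimise 0.71x1 + 0.43x2 + 0.29x3 + 0.16x4 subject to:
  40.3x1 + 29.2x2 + 11.5x3 + 0.2x4 ≥ 70.2   (lysine)
  504x1 + 479x2 + 336x3 + 42x4 ≥ 1204   (crude protein)
  x1, x2, x3, x4 ≥ 0.
The minimum-cost mix takes nothing from pea protein, molasses — only soybean meal, sunflower meal. There the lysine and crude protein constraints are tight.
So soybean meal = 2.264 kg, sunflower meal = 0.3558 kg.
Total cost: 0.43·2.264 + 0.29·0.3558 = 1.0767.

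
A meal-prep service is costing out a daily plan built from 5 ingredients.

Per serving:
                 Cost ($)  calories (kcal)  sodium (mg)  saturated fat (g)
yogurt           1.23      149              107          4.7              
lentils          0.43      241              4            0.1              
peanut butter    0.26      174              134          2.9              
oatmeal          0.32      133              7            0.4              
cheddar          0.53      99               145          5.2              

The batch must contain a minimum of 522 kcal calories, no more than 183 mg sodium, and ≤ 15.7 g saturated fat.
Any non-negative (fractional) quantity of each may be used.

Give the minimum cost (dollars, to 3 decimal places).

$0.864

Let x1 = servings of yogurt, x2 = servings of lentils, x3 = servings of peanut butter, x4 = servings of oatmeal, x5 = servings of cheddar.
Minimize 1.23x1 + 0.43x2 + 0.26x3 + 0.32x4 + 0.53x5 with:
  149x1 + 241x2 + 174x3 + 133x4 + 99x5 ≥ 522   (calories)
  107x1 + 4x2 + 134x3 + 7x4 + 145x5 ≤ 183   (sodium)
  4.7x1 + 0.1x2 + 2.9x3 + 0.4x4 + 5.2x5 ≤ 15.7   (saturated fat)
  x1, x2, x3, x4, x5 ≥ 0.
The optimal basis is {lentils, peanut butter}; yogurt, oatmeal, cheddar drop out. The calories and sodium requirements are met with equality.
That vertex is x2 = 1.206, x3 = 1.33.
Objective = 0.43·1.206 + 0.26·1.33 = 0.86438.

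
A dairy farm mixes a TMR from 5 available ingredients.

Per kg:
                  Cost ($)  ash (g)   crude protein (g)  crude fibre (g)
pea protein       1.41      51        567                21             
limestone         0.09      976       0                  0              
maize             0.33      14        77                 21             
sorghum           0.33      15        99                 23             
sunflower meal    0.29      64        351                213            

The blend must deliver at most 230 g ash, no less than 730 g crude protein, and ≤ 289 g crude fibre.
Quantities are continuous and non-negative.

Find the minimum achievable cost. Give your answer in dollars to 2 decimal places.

$1.05

Let x1 = kg of pea protein, x2 = kg of limestone, x3 = kg of maize, x4 = kg of sorghum, x5 = kg of sunflower meal.
Minimize 1.41x1 + 0.09x2 + 0.33x3 + 0.33x4 + 0.29x5 with:
  51x1 + 976x2 + 14x3 + 15x4 + 64x5 ≤ 230   (ash)
  567x1 + 77x3 + 99x4 + 351x5 ≥ 730   (crude protein)
  21x1 + 21x3 + 23x4 + 213x5 ≤ 289   (crude fibre)
  x1, x2, x3, x4, x5 ≥ 0.
The minimum-cost mix takes nothing from limestone, maize, sorghum — only pea protein, sunflower meal. The crude protein and crude fibre requirements are met with equality.
Optimal quantities: pea protein = 0.4766 kg, sunflower meal = 1.31 kg.
Total cost: 1.41·0.4766 + 0.29·1.31 = 1.0519.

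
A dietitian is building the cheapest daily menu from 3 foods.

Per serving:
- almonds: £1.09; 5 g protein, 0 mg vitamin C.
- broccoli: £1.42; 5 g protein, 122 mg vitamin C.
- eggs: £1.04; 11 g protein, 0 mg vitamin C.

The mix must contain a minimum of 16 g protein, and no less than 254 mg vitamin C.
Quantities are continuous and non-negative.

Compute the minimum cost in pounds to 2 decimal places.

Set it up as a linear program. Let x1 = servings of almonds, x2 = servings of broccoli, x3 = servings of eggs.
Minimise 1.09x1 + 1.42x2 + 1.04x3 with:
  5x1 + 5x2 + 11x3 ≥ 16   (protein)
  122x2 ≥ 254   (vitamin C)
  x1, x2, x3 ≥ 0.
At the optimum only broccoli, eggs are positive (almonds = 0). The protein and vitamin C requirements are met with equality.
So broccoli = 2.082 servings, eggs = 0.5082 servings.
Objective = 1.42·2.082 + 1.04·0.5082 = 3.48497.

£3.48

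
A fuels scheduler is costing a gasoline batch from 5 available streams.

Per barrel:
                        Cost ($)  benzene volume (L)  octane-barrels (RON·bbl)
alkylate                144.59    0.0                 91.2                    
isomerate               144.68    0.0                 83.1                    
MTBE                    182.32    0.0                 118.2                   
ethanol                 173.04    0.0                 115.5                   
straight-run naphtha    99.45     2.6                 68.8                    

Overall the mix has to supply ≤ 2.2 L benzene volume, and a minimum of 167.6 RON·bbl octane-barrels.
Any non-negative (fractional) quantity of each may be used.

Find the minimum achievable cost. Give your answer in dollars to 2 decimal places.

This is a linear program. Let x1 = barrels of alkylate, x2 = barrels of isomerate, x3 = barrels of MTBE, x4 = barrels of ethanol, x5 = barrels of straight-run naphtha.
Minimize 144.59x1 + 144.68x2 + 182.32x3 + 173.04x4 + 99.45x5 s.t.:
  2.6x5 ≤ 2.2   (benzene volume)
  91.2x1 + 83.1x2 + 118.2x3 + 115.5x4 + 68.8x5 ≥ 167.6   (octane-barrels)
  x1, x2, x3, x4, x5 ≥ 0.
The minimum-cost mix takes nothing from alkylate, isomerate, MTBE — only ethanol, straight-run naphtha. Binding constraints: benzene volume and octane-barrels.
Solving gives x4 = 0.94705, x5 = 0.84615.
Total cost: 173.04·0.94705 + 99.45·0.84615 = 248.0271.

$248.03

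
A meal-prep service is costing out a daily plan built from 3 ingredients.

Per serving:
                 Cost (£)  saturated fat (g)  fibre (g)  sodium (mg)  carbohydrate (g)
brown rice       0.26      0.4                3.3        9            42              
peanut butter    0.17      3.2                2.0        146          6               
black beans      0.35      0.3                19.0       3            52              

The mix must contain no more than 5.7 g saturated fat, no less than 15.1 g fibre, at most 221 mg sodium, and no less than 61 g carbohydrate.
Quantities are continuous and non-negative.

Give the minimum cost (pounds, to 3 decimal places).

£0.397

Let x1 = servings of brown rice, x2 = servings of peanut butter, x3 = servings of black beans.
Minimize 0.26x1 + 0.17x2 + 0.35x3 with:
  0.4x1 + 3.2x2 + 0.3x3 ≤ 5.7   (saturated fat)
  3.3x1 + 2x2 + 19x3 ≥ 15.1   (fibre)
  9x1 + 146x2 + 3x3 ≤ 221   (sodium)
  42x1 + 6x2 + 52x3 ≥ 61   (carbohydrate)
  x1, x2, x3 ≥ 0.
The optimal basis is {brown rice, black beans}; peanut butter drops out. Binding constraints: fibre and carbohydrate.
Solving gives x1 = 0.5967, x3 = 0.6911.
Hence cost = 0.26·0.5967 + 0.35·0.6911 = £0.39703.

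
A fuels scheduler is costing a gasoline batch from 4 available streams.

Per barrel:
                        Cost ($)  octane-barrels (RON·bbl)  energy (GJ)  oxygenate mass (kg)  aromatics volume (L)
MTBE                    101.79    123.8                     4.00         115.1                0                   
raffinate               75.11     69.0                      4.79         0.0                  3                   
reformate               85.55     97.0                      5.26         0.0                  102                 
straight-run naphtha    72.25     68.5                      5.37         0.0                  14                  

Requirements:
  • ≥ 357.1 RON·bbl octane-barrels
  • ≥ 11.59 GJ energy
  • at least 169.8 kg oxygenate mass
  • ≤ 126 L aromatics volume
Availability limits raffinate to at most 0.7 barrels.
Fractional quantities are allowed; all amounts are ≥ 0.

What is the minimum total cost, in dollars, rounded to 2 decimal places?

$293.75

Let x1 = barrels of MTBE, x2 = barrels of raffinate, x3 = barrels of reformate, x4 = barrels of straight-run naphtha.
Minimise 101.79x1 + 75.11x2 + 85.55x3 + 72.25x4 subject to:
  123.8x1 + 69x2 + 97x3 + 68.5x4 ≥ 357.1   (octane-barrels)
  4x1 + 4.79x2 + 5.26x3 + 5.37x4 ≥ 11.59   (energy)
  115.1x1 ≥ 169.8   (oxygenate mass)
  3x2 + 102x3 + 14x4 ≤ 126   (aromatics volume)
  x2 ≤ 0.7
  x1, x2, x3, x4 ≥ 0.
The cheapest feasible vertex uses only MTBE, reformate; raffinate, straight-run naphtha are not used. There the octane-barrels and energy constraints are tight.
Optimal quantities: MTBE = 2.8653 barrels, reformate = 0.024477 barrels.
Objective = 101.79·2.8653 + 85.55·0.024477 = 293.7529.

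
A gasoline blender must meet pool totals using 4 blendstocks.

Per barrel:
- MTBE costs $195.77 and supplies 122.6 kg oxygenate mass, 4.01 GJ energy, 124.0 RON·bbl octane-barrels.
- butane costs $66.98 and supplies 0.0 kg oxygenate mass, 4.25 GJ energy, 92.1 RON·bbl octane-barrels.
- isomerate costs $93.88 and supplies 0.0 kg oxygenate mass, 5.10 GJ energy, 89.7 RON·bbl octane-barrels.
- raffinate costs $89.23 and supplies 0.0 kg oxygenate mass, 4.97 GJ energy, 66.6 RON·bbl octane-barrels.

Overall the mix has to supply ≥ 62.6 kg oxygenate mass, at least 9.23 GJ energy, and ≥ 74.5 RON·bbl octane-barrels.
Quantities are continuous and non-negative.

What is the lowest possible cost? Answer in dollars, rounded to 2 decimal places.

$213.16

Let x1 = barrels of MTBE, x2 = barrels of butane, x3 = barrels of isomerate, x4 = barrels of raffinate.
Minimise 195.77x1 + 66.98x2 + 93.88x3 + 89.23x4 subject to:
  122.6x1 ≥ 62.6   (oxygenate mass)
  4.01x1 + 4.25x2 + 5.1x3 + 4.97x4 ≥ 9.23   (energy)
  124x1 + 92.1x2 + 89.7x3 + 66.6x4 ≥ 74.5   (octane-barrels)
  x1, x2, x3, x4 ≥ 0.
At the optimum only MTBE, butane are positive (isomerate, raffinate = 0). The oxygenate mass and energy requirements are met with equality.
Optimal quantities: MTBE = 0.5106 barrels, butane = 1.69 barrels.
Cost = 195.77·0.5106 + 66.98·1.69 = 213.1564.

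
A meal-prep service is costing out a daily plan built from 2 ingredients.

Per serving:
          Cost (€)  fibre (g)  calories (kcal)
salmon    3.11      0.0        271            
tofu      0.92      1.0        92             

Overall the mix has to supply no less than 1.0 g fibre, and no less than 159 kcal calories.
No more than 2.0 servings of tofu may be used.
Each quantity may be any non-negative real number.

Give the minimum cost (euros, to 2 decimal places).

This is a linear program. Let x1 = servings of salmon, x2 = servings of tofu.
min 3.11x1 + 0.92x2 with:
  1x2 ≥ 1   (fibre)
  271x1 + 92x2 ≥ 159   (calories)
  x2 ≤ 2
  x1, x2 ≥ 0.
At the optimum only tofu is positive (salmon = 0). The calories requirement is met with equality.
Optimal quantities: tofu = 1.728 servings.
Hence cost = 0.92·1.728 = €1.5898.

€1.59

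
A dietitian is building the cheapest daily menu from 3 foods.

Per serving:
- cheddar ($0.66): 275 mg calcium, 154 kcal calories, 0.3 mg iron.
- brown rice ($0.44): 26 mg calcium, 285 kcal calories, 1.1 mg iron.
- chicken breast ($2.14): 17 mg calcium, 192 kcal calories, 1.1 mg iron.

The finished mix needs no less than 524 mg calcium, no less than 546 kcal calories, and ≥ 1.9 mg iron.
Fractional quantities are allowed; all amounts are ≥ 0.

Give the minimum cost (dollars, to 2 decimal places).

Treat it as an LP. Let x1 = servings of cheddar, x2 = servings of brown rice, x3 = servings of chicken breast.
min 0.66x1 + 0.44x2 + 2.14x3 subject to:
  275x1 + 26x2 + 17x3 ≥ 524   (calcium)
  154x1 + 285x2 + 192x3 ≥ 546   (calories)
  0.3x1 + 1.1x2 + 1.1x3 ≥ 1.9   (iron)
  x1, x2, x3 ≥ 0.
The minimum-cost mix takes nothing from chicken breast — only cheddar, brown rice. There the calcium and iron constraints are tight.
So cheddar = 1.788 servings, brown rice = 1.24 servings.
Total cost: 0.66·1.788 + 0.44·1.24 = 1.7257.

$1.73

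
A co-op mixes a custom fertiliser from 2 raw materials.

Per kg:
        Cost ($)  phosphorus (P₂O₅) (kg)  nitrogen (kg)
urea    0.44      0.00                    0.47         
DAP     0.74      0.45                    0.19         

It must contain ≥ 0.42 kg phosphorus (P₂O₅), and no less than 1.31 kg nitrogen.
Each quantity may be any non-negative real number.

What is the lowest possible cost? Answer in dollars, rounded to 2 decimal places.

Let x1 = kg of urea, x2 = kg of DAP.
min 0.44x1 + 0.74x2 s.t.:
  0.45x2 ≥ 0.42   (phosphorus (P₂O₅))
  0.47x1 + 0.19x2 ≥ 1.31   (nitrogen)
  x1, x2 ≥ 0.
Both inputs are positive at the optimum. There the phosphorus (P₂O₅) and nitrogen constraints are tight.
Optimal quantities: urea = 2.41 kg, DAP = 0.9333 kg.
Objective = 0.44·2.41 + 0.74·0.9333 = 1.7510.

$1.75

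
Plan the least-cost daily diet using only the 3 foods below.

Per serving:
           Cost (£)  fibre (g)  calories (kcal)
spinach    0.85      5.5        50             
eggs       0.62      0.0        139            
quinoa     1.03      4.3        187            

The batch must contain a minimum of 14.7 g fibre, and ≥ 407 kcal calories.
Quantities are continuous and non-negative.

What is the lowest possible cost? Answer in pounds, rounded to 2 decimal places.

£2.95

Treat it as an LP. Let x1 = servings of spinach, x2 = servings of eggs, x3 = servings of quinoa.
Minimize 0.85x1 + 0.62x2 + 1.03x3 with:
  5.5x1 + 4.3x3 ≥ 14.7   (fibre)
  50x1 + 139x2 + 187x3 ≥ 407   (calories)
  x1, x2, x3 ≥ 0.
The optimal basis is {spinach, quinoa}; eggs drops out. The fibre and calories requirements are met with equality.
That vertex is x1 = 1.228, x3 = 1.848.
Total cost: 0.85·1.228 + 1.03·1.848 = 2.9472.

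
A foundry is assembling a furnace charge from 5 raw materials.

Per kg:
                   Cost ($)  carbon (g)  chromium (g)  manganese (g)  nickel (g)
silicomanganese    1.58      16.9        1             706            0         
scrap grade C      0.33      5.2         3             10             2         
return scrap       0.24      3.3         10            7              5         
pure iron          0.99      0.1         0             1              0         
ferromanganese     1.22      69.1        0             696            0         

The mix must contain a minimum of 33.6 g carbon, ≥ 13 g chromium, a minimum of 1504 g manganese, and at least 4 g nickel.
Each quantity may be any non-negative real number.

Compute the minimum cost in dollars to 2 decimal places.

This is a linear program. Let x1 = kg of silicomanganese, x2 = kg of scrap grade C, x3 = kg of return scrap, x4 = kg of pure iron, x5 = kg of ferromanganese.
min 1.58x1 + 0.33x2 + 0.24x3 + 0.99x4 + 1.22x5 subject to:
  16.9x1 + 5.2x2 + 3.3x3 + 0.1x4 + 69.1x5 ≥ 33.6   (carbon)
  1x1 + 3x2 + 10x3 ≥ 13   (chromium)
  706x1 + 10x2 + 7x3 + 1x4 + 696x5 ≥ 1504   (manganese)
  2x2 + 5x3 ≥ 4   (nickel)
  x1, x2, x3, x4, x5 ≥ 0.
The minimum-cost mix takes nothing from silicomanganese, scrap grade C, pure iron — only return scrap, ferromanganese. Binding constraints: chromium and manganese.
That vertex is x3 = 1.3, x5 = 2.148.
Objective = 0.24·1.3 + 1.22·2.148 = 2.9326.

$2.93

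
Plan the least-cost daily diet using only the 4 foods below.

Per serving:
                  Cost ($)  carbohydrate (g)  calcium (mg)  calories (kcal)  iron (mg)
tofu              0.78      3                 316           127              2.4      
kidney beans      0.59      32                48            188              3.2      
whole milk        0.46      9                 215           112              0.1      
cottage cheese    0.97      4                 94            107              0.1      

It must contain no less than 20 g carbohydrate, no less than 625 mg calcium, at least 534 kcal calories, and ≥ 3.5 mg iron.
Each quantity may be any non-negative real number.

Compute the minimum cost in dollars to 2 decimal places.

Let x1 = servings of tofu, x2 = servings of kidney beans, x3 = servings of whole milk, x4 = servings of cottage cheese.
Minimize 0.78x1 + 0.59x2 + 0.46x3 + 0.97x4 with:
  3x1 + 32x2 + 9x3 + 4x4 ≥ 20   (carbohydrate)
  316x1 + 48x2 + 215x3 + 94x4 ≥ 625   (calcium)
  127x1 + 188x2 + 112x3 + 107x4 ≥ 534   (calories)
  2.4x1 + 3.2x2 + 0.1x3 + 0.1x4 ≥ 3.5   (iron)
  x1, x2, x3, x4 ≥ 0.
The optimal basis is {kidney beans, whole milk}; tofu, cottage cheese drop out. Binding constraints: calcium and calories.
So kidney beans = 1.279 servings, whole milk = 2.622 servings.
Cost = 0.59·1.279 + 0.46·2.622 = 1.9607.

$1.96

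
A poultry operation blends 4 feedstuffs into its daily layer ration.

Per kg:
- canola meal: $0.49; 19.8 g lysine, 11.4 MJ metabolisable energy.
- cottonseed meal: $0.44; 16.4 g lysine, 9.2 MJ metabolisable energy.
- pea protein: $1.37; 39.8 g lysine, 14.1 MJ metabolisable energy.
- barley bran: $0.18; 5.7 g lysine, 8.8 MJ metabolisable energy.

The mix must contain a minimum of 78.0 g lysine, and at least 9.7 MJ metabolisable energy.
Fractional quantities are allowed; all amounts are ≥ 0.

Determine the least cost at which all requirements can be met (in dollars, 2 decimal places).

$1.93

This is a linear program. Let x1 = kg of canola meal, x2 = kg of cottonseed meal, x3 = kg of pea protein, x4 = kg of barley bran.
Minimize 0.49x1 + 0.44x2 + 1.37x3 + 0.18x4 s.t.:
  19.8x1 + 16.4x2 + 39.8x3 + 5.7x4 ≥ 78   (lysine)
  11.4x1 + 9.2x2 + 14.1x3 + 8.8x4 ≥ 9.7   (metabolisable energy)
  x1, x2, x3, x4 ≥ 0.
The minimum-cost mix takes nothing from cottonseed meal, pea protein, barley bran — only canola meal. The lysine requirement is met with equality.
So canola meal = 3.939 kg.
Cost = 0.49·3.939 = 1.9301.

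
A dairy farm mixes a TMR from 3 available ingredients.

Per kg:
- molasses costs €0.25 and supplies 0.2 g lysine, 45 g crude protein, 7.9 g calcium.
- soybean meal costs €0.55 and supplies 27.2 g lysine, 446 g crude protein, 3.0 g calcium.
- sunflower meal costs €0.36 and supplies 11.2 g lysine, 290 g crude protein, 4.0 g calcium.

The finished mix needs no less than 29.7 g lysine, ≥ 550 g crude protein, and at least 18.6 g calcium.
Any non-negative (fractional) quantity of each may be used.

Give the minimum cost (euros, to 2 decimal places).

Let x1 = kg of molasses, x2 = kg of soybean meal, x3 = kg of sunflower meal.
Minimize 0.25x1 + 0.55x2 + 0.36x3 s.t.:
  0.2x1 + 27.2x2 + 11.2x3 ≥ 29.7   (lysine)
  45x1 + 446x2 + 290x3 ≥ 550   (crude protein)
  7.9x1 + 3x2 + 4x3 ≥ 18.6   (calcium)
  x1, x2, x3 ≥ 0.
The optimal basis is {molasses, soybean meal}; sunflower meal drops out. Binding constraints: lysine and calcium.
That vertex is x1 = 1.945, x2 = 1.078.
Cost = 0.25·1.945 + 0.55·1.078 = 1.0792.

€1.08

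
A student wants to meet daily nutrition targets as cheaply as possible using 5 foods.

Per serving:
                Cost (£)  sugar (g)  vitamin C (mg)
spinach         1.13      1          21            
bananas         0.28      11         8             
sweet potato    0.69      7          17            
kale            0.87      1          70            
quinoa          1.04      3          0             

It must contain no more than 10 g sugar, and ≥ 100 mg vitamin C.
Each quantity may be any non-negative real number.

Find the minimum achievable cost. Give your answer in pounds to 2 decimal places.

£1.24

Treat it as an LP. Let x1 = servings of spinach, x2 = servings of bananas, x3 = servings of sweet potato, x4 = servings of kale, x5 = servings of quinoa.
Minimise 1.13x1 + 0.28x2 + 0.69x3 + 0.87x4 + 1.04x5 s.t.:
  1x1 + 11x2 + 7x3 + 1x4 + 3x5 ≤ 10   (sugar)
  21x1 + 8x2 + 17x3 + 70x4 ≥ 100   (vitamin C)
  x1, x2, x3, x4, x5 ≥ 0.
At the optimum only kale is positive (spinach, bananas, sweet potato, quinoa = 0). There the vitamin C constraint is tight.
So kale = 1.429 servings.
Hence cost = 0.87·1.429 = £1.2432.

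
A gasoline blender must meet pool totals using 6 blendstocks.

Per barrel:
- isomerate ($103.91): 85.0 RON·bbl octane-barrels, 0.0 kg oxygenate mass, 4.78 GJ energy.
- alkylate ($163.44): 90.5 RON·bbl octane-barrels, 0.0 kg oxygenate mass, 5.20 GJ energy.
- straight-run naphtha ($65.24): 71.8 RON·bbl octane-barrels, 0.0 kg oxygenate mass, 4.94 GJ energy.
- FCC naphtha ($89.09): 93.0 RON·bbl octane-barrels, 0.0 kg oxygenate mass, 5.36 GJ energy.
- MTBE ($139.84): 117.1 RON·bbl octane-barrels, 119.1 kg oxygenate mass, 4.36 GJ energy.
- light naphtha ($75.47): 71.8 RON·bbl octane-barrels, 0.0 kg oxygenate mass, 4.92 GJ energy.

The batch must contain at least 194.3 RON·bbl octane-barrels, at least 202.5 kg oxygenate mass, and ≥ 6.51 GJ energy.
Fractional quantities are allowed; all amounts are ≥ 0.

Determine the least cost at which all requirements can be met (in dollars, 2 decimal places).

Let x1 = barrels of isomerate, x2 = barrels of alkylate, x3 = barrels of straight-run naphtha, x4 = barrels of FCC naphtha, x5 = barrels of MTBE, x6 = barrels of light naphtha.
min 103.91x1 + 163.44x2 + 65.24x3 + 89.09x4 + 139.84x5 + 75.47x6 subject to:
  85x1 + 90.5x2 + 71.8x3 + 93x4 + 117.1x5 + 71.8x6 ≥ 194.3   (octane-barrels)
  119.1x5 ≥ 202.5   (oxygenate mass)
  4.78x1 + 5.2x2 + 4.94x3 + 5.36x4 + 4.36x5 + 4.92x6 ≥ 6.51   (energy)
  x1, x2, x3, x4, x5, x6 ≥ 0.
The cheapest feasible vertex uses only MTBE; isomerate, alkylate, straight-run naphtha, FCC naphtha, light naphtha are not used. The oxygenate mass requirement is met with equality.
Optimal quantities: MTBE = 1.70025 barrels.
Cost = 139.84·1.70025 = 237.7630.

$237.76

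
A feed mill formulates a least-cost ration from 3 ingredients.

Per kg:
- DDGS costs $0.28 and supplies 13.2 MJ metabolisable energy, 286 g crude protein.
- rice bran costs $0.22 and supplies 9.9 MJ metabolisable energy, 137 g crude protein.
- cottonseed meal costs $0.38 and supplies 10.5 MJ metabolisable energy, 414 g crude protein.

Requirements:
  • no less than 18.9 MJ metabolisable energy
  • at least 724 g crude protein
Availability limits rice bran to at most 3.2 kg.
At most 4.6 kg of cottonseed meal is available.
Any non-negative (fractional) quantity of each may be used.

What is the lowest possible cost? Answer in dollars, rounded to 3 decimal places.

$0.666

Let x1 = kg of DDGS, x2 = kg of rice bran, x3 = kg of cottonseed meal.
Minimize 0.28x1 + 0.22x2 + 0.38x3 with:
  13.2x1 + 9.9x2 + 10.5x3 ≥ 18.9   (metabolisable energy)
  286x1 + 137x2 + 414x3 ≥ 724   (crude protein)
  x2 ≤ 3.2
  x3 ≤ 4.6
  x1, x2, x3 ≥ 0.
At the optimum only DDGS, cottonseed meal are positive (rice bran = 0). Binding constraints: metabolisable energy and crude protein.
Solving gives x1 = 0.09042, x3 = 1.686.
Hence cost = 0.28·0.09042 + 0.38·1.686 = $0.66600.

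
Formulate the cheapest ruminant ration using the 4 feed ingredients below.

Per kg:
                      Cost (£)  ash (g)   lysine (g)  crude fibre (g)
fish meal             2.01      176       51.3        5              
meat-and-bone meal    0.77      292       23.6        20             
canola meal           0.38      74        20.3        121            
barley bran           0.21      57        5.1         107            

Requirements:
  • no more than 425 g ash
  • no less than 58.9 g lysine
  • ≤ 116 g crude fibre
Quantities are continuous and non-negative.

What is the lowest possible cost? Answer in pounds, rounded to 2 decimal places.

This is a linear program. Let x1 = kg of fish meal, x2 = kg of meat-and-bone meal, x3 = kg of canola meal, x4 = kg of barley bran.
Minimize 2.01x1 + 0.77x2 + 0.38x3 + 0.21x4 with:
  176x1 + 292x2 + 74x3 + 57x4 ≤ 425   (ash)
  51.3x1 + 23.6x2 + 20.3x3 + 5.1x4 ≥ 58.9   (lysine)
  5x1 + 20x2 + 121x3 + 107x4 ≤ 116   (crude fibre)
  x1, x2, x3, x4 ≥ 0.
At the optimum only fish meal, meat-and-bone meal, canola meal are positive (barley bran = 0). Binding constraints: ash, lysine, crude fibre.
Optimal quantities: fish meal = 0.3642 kg, meat-and-bone meal = 1.04 kg, canola meal = 0.7717 kg.
Objective = 2.01·0.3642 + 0.77·1.04 + 0.38·0.7717 = 1.8261.

£1.83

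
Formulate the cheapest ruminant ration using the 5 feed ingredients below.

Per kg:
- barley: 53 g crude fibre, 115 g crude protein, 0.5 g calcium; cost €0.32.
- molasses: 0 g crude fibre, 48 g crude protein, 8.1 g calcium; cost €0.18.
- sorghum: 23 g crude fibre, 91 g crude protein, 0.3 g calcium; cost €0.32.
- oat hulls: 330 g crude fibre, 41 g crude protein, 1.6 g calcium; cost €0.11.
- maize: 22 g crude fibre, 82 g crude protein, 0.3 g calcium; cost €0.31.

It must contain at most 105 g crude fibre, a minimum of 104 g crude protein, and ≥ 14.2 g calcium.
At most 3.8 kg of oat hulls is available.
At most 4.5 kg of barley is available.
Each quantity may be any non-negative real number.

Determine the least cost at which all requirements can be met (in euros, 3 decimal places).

This is a linear program. Let x1 = kg of barley, x2 = kg of molasses, x3 = kg of sorghum, x4 = kg of oat hulls, x5 = kg of maize.
min 0.32x1 + 0.18x2 + 0.32x3 + 0.11x4 + 0.31x5 subject to:
  53x1 + 23x3 + 330x4 + 22x5 ≤ 105   (crude fibre)
  115x1 + 48x2 + 91x3 + 41x4 + 82x5 ≥ 104   (crude protein)
  0.5x1 + 8.1x2 + 0.3x3 + 1.6x4 + 0.3x5 ≥ 14.2   (calcium)
  x4 ≤ 3.8
  x1 ≤ 4.5
  x1, x2, x3, x4, x5 ≥ 0.
The minimum-cost mix takes nothing from sorghum, maize — only barley, molasses, oat hulls. There the crude fibre, crude protein, calcium constraints are tight.
Solving gives x1 = 0.091827, x2 = 1.6875, x4 = 0.30343.
Cost = 0.32·0.091827 + 0.18·1.6875 + 0.11·0.30343 = 0.36651.

€0.367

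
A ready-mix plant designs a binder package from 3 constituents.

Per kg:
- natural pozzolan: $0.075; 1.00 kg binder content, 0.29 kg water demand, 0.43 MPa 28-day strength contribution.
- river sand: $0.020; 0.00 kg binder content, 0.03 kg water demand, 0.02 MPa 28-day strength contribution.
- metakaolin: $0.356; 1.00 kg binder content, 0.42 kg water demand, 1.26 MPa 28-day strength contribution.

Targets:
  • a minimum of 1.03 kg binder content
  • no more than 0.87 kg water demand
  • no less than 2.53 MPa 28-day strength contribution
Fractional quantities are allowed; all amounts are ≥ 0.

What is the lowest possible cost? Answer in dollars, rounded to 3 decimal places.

$0.706

Set it up as a linear program. Let x1 = kg of natural pozzolan, x2 = kg of river sand, x3 = kg of metakaolin.
Minimise 0.075x1 + 0.02x2 + 0.356x3 with:
  1x1 + 1x3 ≥ 1.03   (binder content)
  0.29x1 + 0.03x2 + 0.42x3 ≤ 0.87   (water demand)
  0.43x1 + 0.02x2 + 1.26x3 ≥ 2.53   (28-day strength contribution)
  x1, x2, x3 ≥ 0.
The cheapest feasible vertex uses only natural pozzolan, metakaolin; river sand is not used. Binding constraints: water demand and 28-day strength contribution.
That vertex is x1 = 0.1818, x3 = 1.946.
Hence cost = 0.075·0.1818 + 0.356·1.946 = $0.70641.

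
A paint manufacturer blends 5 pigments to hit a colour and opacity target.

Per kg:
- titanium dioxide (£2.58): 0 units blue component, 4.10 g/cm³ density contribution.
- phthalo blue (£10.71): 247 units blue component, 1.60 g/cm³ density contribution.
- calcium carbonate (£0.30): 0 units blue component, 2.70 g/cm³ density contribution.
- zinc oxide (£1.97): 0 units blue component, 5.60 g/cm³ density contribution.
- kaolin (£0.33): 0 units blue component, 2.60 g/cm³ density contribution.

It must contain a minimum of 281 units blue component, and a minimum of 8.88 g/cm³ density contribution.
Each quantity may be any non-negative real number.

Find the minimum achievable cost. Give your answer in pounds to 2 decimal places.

Treat it as an LP. Let x1 = kg of titanium dioxide, x2 = kg of phthalo blue, x3 = kg of calcium carbonate, x4 = kg of zinc oxide, x5 = kg of kaolin.
Minimize 2.58x1 + 10.71x2 + 0.3x3 + 1.97x4 + 0.33x5 subject to:
  247x2 ≥ 281   (blue component)
  4.1x1 + 1.6x2 + 2.7x3 + 5.6x4 + 2.6x5 ≥ 8.88   (density contribution)
  x1, x2, x3, x4, x5 ≥ 0.
The minimum-cost mix takes nothing from titanium dioxide, zinc oxide, kaolin — only phthalo blue, calcium carbonate. The blue component and density contribution requirements are met with equality.
Solving gives x2 = 1.138, x3 = 2.615.
Cost = 10.71·1.138 + 0.3·2.615 = 12.9725.

£12.97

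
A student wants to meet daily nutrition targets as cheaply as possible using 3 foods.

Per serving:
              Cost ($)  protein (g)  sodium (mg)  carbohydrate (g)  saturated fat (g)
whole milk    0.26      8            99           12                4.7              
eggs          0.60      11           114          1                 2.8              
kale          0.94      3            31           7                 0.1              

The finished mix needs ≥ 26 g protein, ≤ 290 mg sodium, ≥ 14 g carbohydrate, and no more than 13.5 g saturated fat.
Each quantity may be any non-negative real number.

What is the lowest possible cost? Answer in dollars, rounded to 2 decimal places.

$1.19

Let x1 = servings of whole milk, x2 = servings of eggs, x3 = servings of kale.
Minimise 0.26x1 + 0.6x2 + 0.94x3 with:
  8x1 + 11x2 + 3x3 ≥ 26   (protein)
  99x1 + 114x2 + 31x3 ≤ 290   (sodium)
  12x1 + 1x2 + 7x3 ≥ 14   (carbohydrate)
  4.7x1 + 2.8x2 + 0.1x3 ≤ 13.5   (saturated fat)
  x1, x2, x3 ≥ 0.
The minimum-cost mix takes nothing from kale — only whole milk, eggs. Binding constraints: protein and sodium.
Solving gives x1 = 1.277, x2 = 1.435.
Cost = 0.26·1.277 + 0.6·1.435 = 1.1930.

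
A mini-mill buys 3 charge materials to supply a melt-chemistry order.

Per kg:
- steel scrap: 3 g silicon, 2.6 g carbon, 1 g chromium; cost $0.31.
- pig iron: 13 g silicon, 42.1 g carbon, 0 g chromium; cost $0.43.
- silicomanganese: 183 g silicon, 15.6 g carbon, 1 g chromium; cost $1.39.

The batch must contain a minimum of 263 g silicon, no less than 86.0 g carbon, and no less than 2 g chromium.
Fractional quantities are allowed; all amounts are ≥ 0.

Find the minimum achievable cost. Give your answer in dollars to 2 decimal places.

Let x1 = kg of steel scrap, x2 = kg of pig iron, x3 = kg of silicomanganese.
min 0.31x1 + 0.43x2 + 1.39x3 subject to:
  3x1 + 13x2 + 183x3 ≥ 263   (silicon)
  2.6x1 + 42.1x2 + 15.6x3 ≥ 86   (carbon)
  1x1 + 1x3 ≥ 2   (chromium)
  x1, x2, x3 ≥ 0.
All 3 inputs are positive at the optimum. Binding constraints: silicon, carbon, chromium.
That vertex is x1 = 0.6814, x2 = 1.512, x3 = 1.319.
Objective = 0.31·0.6814 + 0.43·1.512 + 1.39·1.319 = 2.6948.

$2.69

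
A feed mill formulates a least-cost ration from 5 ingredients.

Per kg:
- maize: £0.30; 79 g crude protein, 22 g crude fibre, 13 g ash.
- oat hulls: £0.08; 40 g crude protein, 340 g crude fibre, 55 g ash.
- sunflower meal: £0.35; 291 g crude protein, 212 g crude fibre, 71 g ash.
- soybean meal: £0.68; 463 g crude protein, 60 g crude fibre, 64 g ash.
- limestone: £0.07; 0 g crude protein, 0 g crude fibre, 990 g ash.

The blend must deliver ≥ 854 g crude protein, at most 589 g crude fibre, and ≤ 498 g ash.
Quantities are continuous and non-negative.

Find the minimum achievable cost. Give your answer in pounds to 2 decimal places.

£1.04

Let x1 = kg of maize, x2 = kg of oat hulls, x3 = kg of sunflower meal, x4 = kg of soybean meal, x5 = kg of limestone.
min 0.3x1 + 0.08x2 + 0.35x3 + 0.68x4 + 0.07x5 with:
  79x1 + 40x2 + 291x3 + 463x4 ≥ 854   (crude protein)
  22x1 + 340x2 + 212x3 + 60x4 ≤ 589   (crude fibre)
  13x1 + 55x2 + 71x3 + 64x4 + 990x5 ≤ 498   (ash)
  x1, x2, x3, x4, x5 ≥ 0.
The minimum-cost mix takes nothing from maize, oat hulls, limestone — only sunflower meal, soybean meal. There the crude protein and crude fibre constraints are tight.
That vertex is x3 = 2.744, x4 = 0.1196.
Cost = 0.35·2.744 + 0.68·0.1196 = 1.0417.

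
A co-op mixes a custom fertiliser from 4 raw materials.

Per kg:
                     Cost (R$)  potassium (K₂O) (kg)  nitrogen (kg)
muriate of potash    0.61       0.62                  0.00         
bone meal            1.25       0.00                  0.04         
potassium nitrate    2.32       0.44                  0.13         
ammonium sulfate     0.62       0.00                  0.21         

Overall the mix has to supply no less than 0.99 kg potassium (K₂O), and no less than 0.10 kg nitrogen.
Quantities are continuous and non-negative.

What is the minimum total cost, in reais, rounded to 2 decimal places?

R$1.27

Let x1 = kg of muriate of potash, x2 = kg of bone meal, x3 = kg of potassium nitrate, x4 = kg of ammonium sulfate.
Minimize 0.61x1 + 1.25x2 + 2.32x3 + 0.62x4 with:
  0.62x1 + 0.44x3 ≥ 0.99   (potassium (K₂O))
  0.04x2 + 0.13x3 + 0.21x4 ≥ 0.1   (nitrogen)
  x1, x2, x3, x4 ≥ 0.
The minimum-cost mix takes nothing from bone meal, potassium nitrate — only muriate of potash, ammonium sulfate. There the potassium (K₂O) and nitrogen constraints are tight.
Solving gives x1 = 1.597, x4 = 0.4762.
Objective = 0.61·1.597 + 0.62·0.4762 = 1.2694.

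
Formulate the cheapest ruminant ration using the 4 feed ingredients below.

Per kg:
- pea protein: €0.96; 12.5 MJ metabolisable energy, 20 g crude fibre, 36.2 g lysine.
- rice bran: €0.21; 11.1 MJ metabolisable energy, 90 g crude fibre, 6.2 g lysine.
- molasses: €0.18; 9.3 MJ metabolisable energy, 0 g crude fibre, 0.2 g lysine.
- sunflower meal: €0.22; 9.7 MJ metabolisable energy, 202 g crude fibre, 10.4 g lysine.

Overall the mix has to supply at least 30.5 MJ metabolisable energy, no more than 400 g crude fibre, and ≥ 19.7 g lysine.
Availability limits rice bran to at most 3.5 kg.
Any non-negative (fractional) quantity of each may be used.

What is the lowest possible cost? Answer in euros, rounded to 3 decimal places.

€0.597

Treat it as an LP. Let x1 = kg of pea protein, x2 = kg of rice bran, x3 = kg of molasses, x4 = kg of sunflower meal.
min 0.96x1 + 0.21x2 + 0.18x3 + 0.22x4 with:
  12.5x1 + 11.1x2 + 9.3x3 + 9.7x4 ≥ 30.5   (metabolisable energy)
  20x1 + 90x2 + 202x4 ≤ 400   (crude fibre)
  36.2x1 + 6.2x2 + 0.2x3 + 10.4x4 ≥ 19.7   (lysine)
  x2 ≤ 3.5
  x1, x2, x3, x4 ≥ 0.
The minimum-cost mix takes nothing from pea protein, molasses — only rice bran, sunflower meal. There the metabolisable energy and lysine constraints are tight.
So rice bran = 2.2805 kg, sunflower meal = 0.53472 kg.
Cost = 0.21·2.2805 + 0.22·0.53472 = 0.59654.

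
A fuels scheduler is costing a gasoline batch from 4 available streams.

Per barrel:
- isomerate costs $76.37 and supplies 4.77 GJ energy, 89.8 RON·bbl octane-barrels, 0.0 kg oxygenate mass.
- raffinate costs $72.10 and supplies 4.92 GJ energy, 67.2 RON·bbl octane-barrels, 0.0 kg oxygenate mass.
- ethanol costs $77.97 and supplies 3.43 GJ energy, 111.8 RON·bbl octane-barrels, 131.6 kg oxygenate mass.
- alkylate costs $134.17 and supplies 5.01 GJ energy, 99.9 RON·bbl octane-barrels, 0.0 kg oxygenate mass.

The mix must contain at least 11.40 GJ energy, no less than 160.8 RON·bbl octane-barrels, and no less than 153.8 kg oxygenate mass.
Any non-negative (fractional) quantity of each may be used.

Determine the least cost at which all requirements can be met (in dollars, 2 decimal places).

$199.44

Let x1 = barrels of isomerate, x2 = barrels of raffinate, x3 = barrels of ethanol, x4 = barrels of alkylate.
Minimize 76.37x1 + 72.1x2 + 77.97x3 + 134.17x4 s.t.:
  4.77x1 + 4.92x2 + 3.43x3 + 5.01x4 ≥ 11.4   (energy)
  89.8x1 + 67.2x2 + 111.8x3 + 99.9x4 ≥ 160.8   (octane-barrels)
  131.6x3 ≥ 153.8   (oxygenate mass)
  x1, x2, x3, x4 ≥ 0.
At the optimum only raffinate, ethanol are positive (isomerate, alkylate = 0). The energy and oxygenate mass requirements are met with equality.
That vertex is x2 = 1.502, x3 = 1.169.
Cost = 72.1·1.502 + 77.97·1.169 = 199.4411.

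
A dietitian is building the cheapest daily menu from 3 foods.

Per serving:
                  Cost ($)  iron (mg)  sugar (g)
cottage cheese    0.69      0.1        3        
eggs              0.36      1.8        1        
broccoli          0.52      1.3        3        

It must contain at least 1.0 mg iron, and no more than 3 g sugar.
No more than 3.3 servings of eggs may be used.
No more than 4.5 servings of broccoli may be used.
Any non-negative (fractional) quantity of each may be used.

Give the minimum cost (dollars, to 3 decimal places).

$0.200

Treat it as an LP. Let x1 = servings of cottage cheese, x2 = servings of eggs, x3 = servings of broccoli.
Minimize 0.69x1 + 0.36x2 + 0.52x3 s.t.:
  0.1x1 + 1.8x2 + 1.3x3 ≥ 1   (iron)
  3x1 + 1x2 + 3x3 ≤ 3   (sugar)
  x2 ≤ 3.3
  x3 ≤ 4.5
  x1, x2, x3 ≥ 0.
The minimum-cost mix takes nothing from cottage cheese, broccoli — only eggs. There the iron constraint is tight.
Optimal quantities: eggs = 0.5556 servings.
Cost = 0.36·0.5556 = 0.20002.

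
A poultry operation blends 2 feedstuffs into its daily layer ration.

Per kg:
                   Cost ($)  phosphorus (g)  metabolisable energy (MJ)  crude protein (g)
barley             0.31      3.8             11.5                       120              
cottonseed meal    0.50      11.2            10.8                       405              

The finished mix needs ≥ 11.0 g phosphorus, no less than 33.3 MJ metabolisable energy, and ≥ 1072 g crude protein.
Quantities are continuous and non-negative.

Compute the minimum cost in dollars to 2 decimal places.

$1.42

Let x1 = kg of barley, x2 = kg of cottonseed meal.
Minimise 0.31x1 + 0.5x2 with:
  3.8x1 + 11.2x2 ≥ 11   (phosphorus)
  11.5x1 + 10.8x2 ≥ 33.3   (metabolisable energy)
  120x1 + 405x2 ≥ 1072   (crude protein)
  x1, x2 ≥ 0.
Both inputs are positive at the optimum. Binding constraints: metabolisable energy and crude protein.
That vertex is x1 = 0.5679, x2 = 2.479.
Cost = 0.31·0.5679 + 0.5·2.479 = 1.4155.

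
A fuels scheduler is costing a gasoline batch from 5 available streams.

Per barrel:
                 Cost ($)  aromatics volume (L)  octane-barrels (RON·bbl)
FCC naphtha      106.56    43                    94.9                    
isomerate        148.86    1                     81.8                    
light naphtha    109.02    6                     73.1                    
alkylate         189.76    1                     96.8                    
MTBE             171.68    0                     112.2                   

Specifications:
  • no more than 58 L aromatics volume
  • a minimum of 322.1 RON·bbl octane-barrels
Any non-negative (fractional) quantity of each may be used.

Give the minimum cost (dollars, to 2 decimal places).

$440.72

Set it up as a linear program. Let x1 = barrels of FCC naphtha, x2 = barrels of isomerate, x3 = barrels of light naphtha, x4 = barrels of alkylate, x5 = barrels of MTBE.
Minimise 106.56x1 + 148.86x2 + 109.02x3 + 189.76x4 + 171.68x5 with:
  43x1 + 1x2 + 6x3 + 1x4 ≤ 58   (aromatics volume)
  94.9x1 + 81.8x2 + 73.1x3 + 96.8x4 + 112.2x5 ≥ 322.1   (octane-barrels)
  x1, x2, x3, x4, x5 ≥ 0.
The minimum-cost mix takes nothing from isomerate, light naphtha, alkylate — only FCC naphtha, MTBE. The aromatics volume and octane-barrels requirements are met with equality.
Solving gives x1 = 1.3488, x5 = 1.7299.
Cost = 106.56·1.3488 + 171.68·1.7299 = 440.7174.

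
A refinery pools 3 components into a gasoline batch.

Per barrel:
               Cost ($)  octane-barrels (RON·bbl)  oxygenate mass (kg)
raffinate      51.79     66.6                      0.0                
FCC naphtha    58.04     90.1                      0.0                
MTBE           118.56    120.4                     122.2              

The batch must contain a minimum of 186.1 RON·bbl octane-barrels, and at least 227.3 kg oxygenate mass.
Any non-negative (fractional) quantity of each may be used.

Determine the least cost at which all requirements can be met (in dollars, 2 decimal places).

$220.53

Set it up as a linear program. Let x1 = barrels of raffinate, x2 = barrels of FCC naphtha, x3 = barrels of MTBE.
Minimize 51.79x1 + 58.04x2 + 118.56x3 with:
  66.6x1 + 90.1x2 + 120.4x3 ≥ 186.1   (octane-barrels)
  122.2x3 ≥ 227.3   (oxygenate mass)
  x1, x2, x3 ≥ 0.
At the optimum only MTBE is positive (raffinate, FCC naphtha = 0). Binding constraint: oxygenate mass.
So MTBE = 1.8601 barrels.
Total cost: 118.56·1.8601 = 220.5335.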